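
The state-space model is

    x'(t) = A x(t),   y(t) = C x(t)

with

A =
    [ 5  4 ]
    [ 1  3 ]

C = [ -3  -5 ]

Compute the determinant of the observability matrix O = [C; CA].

-19

CA = [[-20, -27]]
Observability matrix O = [C; CA] = [[-3, -5], [-20, -27]]
det(O) = (-3)·(-27) - (-5)·(-20) = 81 - 100 = -19
Since det(O) ≠ 0, rank(O) = 2 and the system is completely observable.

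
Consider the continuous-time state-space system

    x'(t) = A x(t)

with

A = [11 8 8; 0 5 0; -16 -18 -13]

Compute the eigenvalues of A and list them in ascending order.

-5, 3, 5

det(sI - A) = s^3 - (tr A)s^2 + (M11 + M22 + M33)s - det A, where Mii is the 2×2 principal minor of A obtained by deleting row i and column i.
tr A = 11 + 5 + (-13) = 3; M11 = 5·(-13) - 0·(-18) = -65 - 0 = -65; M22 = 11·(-13) - 8·(-16) = -143 - (-128) = -15; M33 = 11·5 - 8·0 = 55 - 0 = 55; sum of minors = -25.
det A = 11·(5·(-13) - 0·(-18)) - 8·(0·(-13) - 0·(-16)) + 8·(0·(-18) - 5·(-16)) = 11·(-65) - 8·0 + 8·80 = -75.
So p(s) = det(sI - A) = s^3 - 3s^2 - 25s + 75.
Rational-root test: any integer root divides 75. Testing small divisors, s = 3 works: p(3) = 27 + (-27) + (-75) + 75 = 0, so (s - 3) is a factor.
Dividing, p(s) = (s - 3)(s^2 - 25).
Factor s^2 - 25: two numbers with sum 0 and product -25 are 5 and -5, so s^2 - 25 = (s - 5)(s + 5).
Hence p(s) = (s - 5) (s - 3) (s + 5), with roots -5, 3, 5.
At least one eigenvalue has non-negative real part, so the system is not asymptotically stable.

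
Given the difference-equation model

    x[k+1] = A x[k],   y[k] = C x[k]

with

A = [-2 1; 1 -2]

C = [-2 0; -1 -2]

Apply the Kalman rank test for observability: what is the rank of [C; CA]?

2

CA = [[4, -2], [0, 3]]
Observability matrix O = [C; CA] = [[-2, 0], [-1, -2], [4, -2], [0, 3]]
Take the 2×2 submatrix of O formed by rows 1, 2: [[-2, 0], [-1, -2]]. Its determinant is (-2)·(-2) - 0·(-1) = 4 - 0 = 4 ≠ 0.
So rank(O) ≥ 2; since O has 2 columns, rank(O) = 2.
rank(O) = 2 = n, so the pair (A, C) is completely observable.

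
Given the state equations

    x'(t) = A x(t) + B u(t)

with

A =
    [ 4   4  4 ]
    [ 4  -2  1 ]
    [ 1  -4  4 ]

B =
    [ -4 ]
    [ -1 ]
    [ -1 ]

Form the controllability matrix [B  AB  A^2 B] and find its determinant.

2052

AB = [[-24], [-15], [-4]]
A^2B = [[-172], [-70], [20]]
Controllability matrix C = [B  AB  A^2B] = [[-4, -24, -172], [-1, -15, -70], [-1, -4, 20]]
Expanding along the first row, det(C) = (-4)·((-15)·20 - (-70)·(-4)) - (-24)·((-1)·20 - (-70)·(-1)) + (-172)·((-1)·(-4) - (-15)·(-1)) = (-4)·(-580) - (-24)·(-90) + (-172)·(-11) = 2052
Since det(C) ≠ 0, rank(C) = 3 and the system is completely controllable.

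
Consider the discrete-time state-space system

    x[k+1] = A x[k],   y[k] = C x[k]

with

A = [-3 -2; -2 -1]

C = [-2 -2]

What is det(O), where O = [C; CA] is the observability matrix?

8

CA = [[10, 6]]
Observability matrix O = [C; CA] = [[-2, -2], [10, 6]]
det(O) = (-2)·6 - (-2)·10 = -12 - (-20) = 8
Since det(O) ≠ 0, rank(O) = 2 and the system is completely observable.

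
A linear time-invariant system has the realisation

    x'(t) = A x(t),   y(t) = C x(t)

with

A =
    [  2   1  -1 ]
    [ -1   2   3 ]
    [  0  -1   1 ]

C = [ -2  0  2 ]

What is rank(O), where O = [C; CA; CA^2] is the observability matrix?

CA = [[-4, -4, 4]]
CA^2 = [[-4, -16, -4]]
Observability matrix O = [C; CA; CA^2] = [[-2, 0, 2], [-4, -4, 4], [-4, -16, -4]]
det(O) = (-2)·((-4)·(-4) - 4·(-16)) - 0·((-4)·(-4) - 4·(-4)) + 2·((-4)·(-16) - (-4)·(-4)) = (-2)·80 - 0·32 + 2·48 = -64 ≠ 0, so rank(O) = 3.
rank(O) = 3 = n, so the pair (A, C) is completely observable.

3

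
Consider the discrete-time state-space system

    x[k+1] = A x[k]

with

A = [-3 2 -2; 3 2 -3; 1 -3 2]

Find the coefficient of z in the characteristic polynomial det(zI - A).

-21

Expand det(zI - A) for the 3×3 matrix.
p(z) = z^3 - z^2 - 21z - 19.
(Check: constant term = det(-A) = (-1)^3 det A = -19; coefficient of z^2 = -tr A = -1.)
The coefficient of z is -21.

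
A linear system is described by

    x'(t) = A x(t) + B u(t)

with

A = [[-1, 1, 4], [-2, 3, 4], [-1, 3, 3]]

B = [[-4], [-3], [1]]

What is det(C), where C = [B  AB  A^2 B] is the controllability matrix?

-9

AB = [[5], [3], [-2]]
A^2B = [[-10], [-9], [-2]]
Controllability matrix C = [B  AB  A^2B] = [[-4, 5, -10], [-3, 3, -9], [1, -2, -2]]
Expanding along the first row, det(C) = (-4)·(3·(-2) - (-9)·(-2)) - 5·((-3)·(-2) - (-9)·1) + (-10)·((-3)·(-2) - 3·1) = (-4)·(-24) - 5·15 + (-10)·3 = -9
Since det(C) ≠ 0, rank(C) = 3 and the system is completely controllable.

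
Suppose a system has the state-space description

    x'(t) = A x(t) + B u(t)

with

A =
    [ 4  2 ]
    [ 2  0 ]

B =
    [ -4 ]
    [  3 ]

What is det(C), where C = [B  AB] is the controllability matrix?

AB = [[-10], [-8]]
Controllability matrix C = [B  AB] = [[-4, -10], [3, -8]]
det(C) = (-4)·(-8) - (-10)·3 = 32 - (-30) = 62
Since det(C) ≠ 0, rank(C) = 2 and the system is completely controllable.

62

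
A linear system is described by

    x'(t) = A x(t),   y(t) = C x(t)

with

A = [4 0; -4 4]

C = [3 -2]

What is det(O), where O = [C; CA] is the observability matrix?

16

CA = [[20, -8]]
Observability matrix O = [C; CA] = [[3, -2], [20, -8]]
det(O) = 3·(-8) - (-2)·20 = -24 - (-40) = 16
Since det(O) ≠ 0, rank(O) = 2 and the system is completely observable.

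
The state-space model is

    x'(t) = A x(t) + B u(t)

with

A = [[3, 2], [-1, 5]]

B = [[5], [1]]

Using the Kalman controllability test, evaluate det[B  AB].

-17

AB = [[17], [0]]
Controllability matrix C = [B  AB] = [[5, 17], [1, 0]]
det(C) = 5·0 - 17·1 = 0 - 17 = -17
Since det(C) ≠ 0, rank(C) = 2 and the system is completely controllable.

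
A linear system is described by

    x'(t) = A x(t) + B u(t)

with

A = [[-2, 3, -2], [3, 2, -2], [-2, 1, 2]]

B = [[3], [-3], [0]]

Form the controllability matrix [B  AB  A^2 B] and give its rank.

3

AB = [[-15], [3], [-9]]
A^2B = [[57], [-21], [15]]
Controllability matrix C = [B  AB  A^2B] = [[3, -15, 57], [-3, 3, -21], [0, -9, 15]]
det(C) = 3·(3·15 - (-21)·(-9)) - (-15)·((-3)·15 - (-21)·0) + 57·((-3)·(-9) - 3·0) = 3·(-144) - (-15)·(-45) + 57·27 = 432 ≠ 0, so rank(C) = 3.
rank(C) = 3 = n, so the pair (A, B) is completely controllable.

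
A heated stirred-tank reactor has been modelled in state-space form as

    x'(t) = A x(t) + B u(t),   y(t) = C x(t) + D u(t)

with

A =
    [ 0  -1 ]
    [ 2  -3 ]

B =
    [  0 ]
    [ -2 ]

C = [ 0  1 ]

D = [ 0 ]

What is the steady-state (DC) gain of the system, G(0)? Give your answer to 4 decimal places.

0.0000

G(0) = C(-A)^{-1}B + D = -C A^{-1} B + D.
det A = 2, so A^{-1} = (1/2)·adj(A) = [[-3/2, 1/2], [-1, 0]]
A^{-1} B = [-1, 0]^T
C A^{-1} B = 0
G(0) = D - C A^{-1} B = 0 - (0) = 0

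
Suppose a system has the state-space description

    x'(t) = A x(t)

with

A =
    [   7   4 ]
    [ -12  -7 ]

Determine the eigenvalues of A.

-1, 1

det(sI - A) = s^2 - (tr A)s + det A, with tr A = 7 + (-7) = 0 and det A = 7·(-7) - 4·(-12) = -49 - (-48) = -1.
So p(s) = det(sI - A) = s^2 - 1.
Factor s^2 - 1: two numbers with sum 0 and product -1 are 1 and -1, so s^2 - 1 = (s - 1)(s + 1).
Hence p(s) = (s - 1) (s + 1), with roots -1, 1.
At least one eigenvalue has non-negative real part, so the system is not asymptotically stable.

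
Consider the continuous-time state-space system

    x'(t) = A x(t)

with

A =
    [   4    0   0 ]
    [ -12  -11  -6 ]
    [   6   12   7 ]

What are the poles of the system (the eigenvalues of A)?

-5, 1, 4

det(sI - A) = s^3 - (tr A)s^2 + (M11 + M22 + M33)s - det A, where Mii is the 2×2 principal minor of A obtained by deleting row i and column i.
tr A = 4 + (-11) + 7 = 0; M11 = (-11)·7 - (-6)·12 = -77 - (-72) = -5; M22 = 4·7 - 0·6 = 28 - 0 = 28; M33 = 4·(-11) - 0·(-12) = -44 - 0 = -44; sum of minors = -21.
det A = 4·((-11)·7 - (-6)·12) - 0·((-12)·7 - (-6)·6) + 0·((-12)·12 - (-11)·6) = 4·(-5) - 0·(-48) + 0·(-78) = -20.
So p(s) = det(sI - A) = s^3 - 21s + 20.
Rational-root test: any integer root divides 20. Testing small divisors, s = 1 works: p(1) = 1 + 0 + (-21) + 20 = 0, so (s - 1) is a factor.
Dividing, p(s) = (s - 1)(s^2 + s - 20).
Factor s^2 + s - 20: two numbers with sum -1 and product -20 are 4 and -5, so s^2 + s - 20 = (s - 4)(s + 5).
Hence p(s) = (s - 4) (s - 1) (s + 5), with roots -5, 1, 4.
At least one eigenvalue has non-negative real part, so the system is not asymptotically stable.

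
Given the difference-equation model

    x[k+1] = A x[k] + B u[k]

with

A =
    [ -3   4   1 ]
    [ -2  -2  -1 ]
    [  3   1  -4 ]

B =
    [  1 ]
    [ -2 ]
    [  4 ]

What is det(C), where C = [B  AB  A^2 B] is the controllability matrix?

AB = [[-7], [-2], [-15]]
A^2B = [[-2], [33], [37]]
Controllability matrix C = [B  AB  A^2B] = [[1, -7, -2], [-2, -2, 33], [4, -15, 37]]
Expanding along the first row, det(C) = 1·((-2)·37 - 33·(-15)) - (-7)·((-2)·37 - 33·4) + (-2)·((-2)·(-15) - (-2)·4) = 1·421 - (-7)·(-206) + (-2)·38 = -1097
Since det(C) ≠ 0, rank(C) = 3 and the system is completely controllable.

-1097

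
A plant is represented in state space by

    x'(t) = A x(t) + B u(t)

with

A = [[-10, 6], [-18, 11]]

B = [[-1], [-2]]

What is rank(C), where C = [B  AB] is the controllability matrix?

AB = [[-2], [-4]]
Controllability matrix C = [B  AB] = [[-1, -2], [-2, -4]]
Every column of C is a scalar multiple of column 1 = [-1, -2] (multipliers 1, 2), so the columns span a one-dimensional space.
C ≠ 0, hence rank(C) = 1.
rank(C) = 1 < n = 2, so the pair (A, B) is not completely controllable.

1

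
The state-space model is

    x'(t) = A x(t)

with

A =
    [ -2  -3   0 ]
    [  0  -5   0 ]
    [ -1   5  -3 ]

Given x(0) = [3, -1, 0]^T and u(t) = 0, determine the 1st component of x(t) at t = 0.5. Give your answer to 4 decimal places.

det(sI - A) = s^3 - (tr A)s^2 + (M11 + M22 + M33)s - det A, where Mii is the 2×2 principal minor of A obtained by deleting row i and column i.
tr A = (-2) + (-5) + (-3) = -10; M11 = (-5)·(-3) - 0·5 = 15 - 0 = 15; M22 = (-2)·(-3) - 0·(-1) = 6 - 0 = 6; M33 = (-2)·(-5) - (-3)·0 = 10 - 0 = 10; sum of minors = 31.
det A = (-2)·((-5)·(-3) - 0·5) - (-3)·(0·(-3) - 0·(-1)) + 0·(0·5 - (-5)·(-1)) = (-2)·15 - (-3)·0 + 0·(-5) = -30.
So p(s) = det(sI - A) = s^3 + 10s^2 + 31s + 30.
Rational-root test: any integer root divides 30. Testing small divisors, s = -2 works: p(-2) = -8 + 40 + (-62) + 30 = 0, so (s + 2) is a factor.
Dividing, p(s) = (s + 2)(s^2 + 8s + 15).
Factor s^2 + 8s + 15: two numbers with sum -8 and product 15 are -3 and -5, so s^2 + 8s + 15 = (s + 3)(s + 5).
Hence p(s) = (s + 2) (s + 3) (s + 5), with roots -5, -3, -2.
The eigenvalues -5, -3, -2 are distinct and real, so A is diagonalisable and x(t) = e^{At} x(0) = V diag(e^{λ_i t}) V^{-1} x(0), where the columns of V are the eigenvectors.
λ = -5: A - (-5)I = [[3, -3, 0], [0, 0, 0], [-1, 5, 2]]. v must be orthogonal to every row; (row 1) × (row 3) = [-6, -6, 12], so take v_1 = [1, 1, -2]^T.
λ = -3: A - (-3)I = [[1, -3, 0], [0, -2, 0], [-1, 5, 0]]. v must be orthogonal to every row; (row 1) × (row 2) = [0, 0, -2], so take v_2 = [0, 0, -1]^T.
λ = -2: A - (-2)I = [[0, -3, 0], [0, -3, 0], [-1, 5, -1]]. v must be orthogonal to every row; (row 1) × (row 3) = [3, 0, -3], so take v_3 = [-1, 0, 1]^T.
V = [v_1 v_2 v_3] = [[1, 0, -1], [1, 0, 0], [-2, -1, 1]] has det V = 1, so V^{-1} = adj(V)/det V = [[0, 1, 0], [-1, -1, -1], [-1, 1, 0]].
Modal coordinates z(0) = V^{-1} x(0): 0·3 + 1·(-1) + 0·0 = -1; (-1)·3 + (-1)·(-1) + (-1)·0 = -2; (-1)·3 + 1·(-1) + 0·0 = -4; so z(0) = [-1, -2, -4]^T.
x_1(t) = Σ_i (v_i)_1 · z_i(0) · e^{λ_i t} (row 1 of V times the modal terms).
x_1(0.5) = 1·(-1)·e^{-5·0.5} + 0·(-2)·e^{-3·0.5} + (-1)·(-4)·e^{-2·0.5} = (-1)·0.082085 + 0·0.223130 + 4·0.367879 = 1.3894.

1.3894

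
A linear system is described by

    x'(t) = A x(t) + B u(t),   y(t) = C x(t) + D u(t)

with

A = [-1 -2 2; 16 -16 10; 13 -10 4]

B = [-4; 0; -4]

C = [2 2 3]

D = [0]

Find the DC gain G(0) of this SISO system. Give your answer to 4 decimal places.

G(0) = C(-A)^{-1}B + D = -C A^{-1} B + D.
det A = -72, so A^{-1} = (1/-72)·adj(A) = [[-1/2, 1/6, -1/6], [-11/12, 5/12, -7/12], [-2/3, 1/2, -2/3]]
A^{-1} B = [8/3, 6, 16/3]^T
C A^{-1} B = 100/3
G(0) = D - C A^{-1} B = 0 - (100/3) = -100/3 ≈ -33.3333

-33.3333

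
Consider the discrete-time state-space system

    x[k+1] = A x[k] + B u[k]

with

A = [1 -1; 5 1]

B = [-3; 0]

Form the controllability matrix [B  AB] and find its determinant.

AB = [[-3], [-15]]
Controllability matrix C = [B  AB] = [[-3, -3], [0, -15]]
det(C) = (-3)·(-15) - (-3)·0 = 45 - 0 = 45
Since det(C) ≠ 0, rank(C) = 2 and the system is completely controllable.

45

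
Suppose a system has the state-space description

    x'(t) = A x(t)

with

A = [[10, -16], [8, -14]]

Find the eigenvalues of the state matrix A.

-6, 2

det(sI - A) = s^2 - (tr A)s + det A, with tr A = 10 + (-14) = -4 and det A = 10·(-14) - (-16)·8 = -140 - (-128) = -12.
So p(s) = det(sI - A) = s^2 + 4s - 12.
Factor s^2 + 4s - 12: two numbers with sum -4 and product -12 are 2 and -6, so s^2 + 4s - 12 = (s - 2)(s + 6).
Hence p(s) = (s - 2) (s + 6), with roots -6, 2.
At least one eigenvalue has non-negative real part, so the system is not asymptotically stable.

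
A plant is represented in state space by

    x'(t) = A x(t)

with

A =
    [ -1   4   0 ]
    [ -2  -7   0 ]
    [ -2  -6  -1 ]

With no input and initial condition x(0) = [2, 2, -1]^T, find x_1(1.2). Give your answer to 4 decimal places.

0.2037

det(sI - A) = s^3 - (tr A)s^2 + (M11 + M22 + M33)s - det A, where Mii is the 2×2 principal minor of A obtained by deleting row i and column i.
tr A = (-1) + (-7) + (-1) = -9; M11 = (-7)·(-1) - 0·(-6) = 7 - 0 = 7; M22 = (-1)·(-1) - 0·(-2) = 1 - 0 = 1; M33 = (-1)·(-7) - 4·(-2) = 7 - (-8) = 15; sum of minors = 23.
det A = (-1)·((-7)·(-1) - 0·(-6)) - 4·((-2)·(-1) - 0·(-2)) + 0·((-2)·(-6) - (-7)·(-2)) = (-1)·7 - 4·2 + 0·(-2) = -15.
So p(s) = det(sI - A) = s^3 + 9s^2 + 23s + 15.
Rational-root test: any integer root divides 15. Testing small divisors, s = -1 works: p(-1) = -1 + 9 + (-23) + 15 = 0, so (s + 1) is a factor.
Dividing, p(s) = (s + 1)(s^2 + 8s + 15).
Factor s^2 + 8s + 15: two numbers with sum -8 and product 15 are -3 and -5, so s^2 + 8s + 15 = (s + 3)(s + 5).
Hence p(s) = (s + 1) (s + 3) (s + 5), with roots -5, -3, -1.
The eigenvalues -5, -3, -1 are distinct and real, so A is diagonalisable and x(t) = e^{At} x(0) = V diag(e^{λ_i t}) V^{-1} x(0), where the columns of V are the eigenvectors.
λ = -5: A - (-5)I = [[4, 4, 0], [-2, -2, 0], [-2, -6, 4]]. v must be orthogonal to every row; (row 1) × (row 3) = [16, -16, -16], so take v_1 = [-1, 1, 1]^T.
λ = -3: A - (-3)I = [[2, 4, 0], [-2, -4, 0], [-2, -6, 2]]. v must be orthogonal to every row; (row 1) × (row 3) = [8, -4, -4], so take v_2 = [2, -1, -1]^T.
λ = -1: A - (-1)I = [[0, 4, 0], [-2, -6, 0], [-2, -6, 0]]. v must be orthogonal to every row; (row 1) × (row 2) = [0, 0, 8], so take v_3 = [0, 0, 1]^T.
V = [v_1 v_2 v_3] = [[-1, 2, 0], [1, -1, 0], [1, -1, 1]] has det V = -1, so V^{-1} = adj(V)/det V = [[1, 2, 0], [1, 1, 0], [0, -1, 1]].
Modal coordinates z(0) = V^{-1} x(0): 1·2 + 2·2 + 0·(-1) = 6; 1·2 + 1·2 + 0·(-1) = 4; 0·2 + (-1)·2 + 1·(-1) = -3; so z(0) = [6, 4, -3]^T.
x_1(t) = Σ_i (v_i)_1 · z_i(0) · e^{λ_i t} (row 1 of V times the modal terms).
x_1(1.2) = (-1)·6·e^{-5·1.2} + 2·4·e^{-3·1.2} + 0·(-3)·e^{-1·1.2} = (-6)·0.002479 + 8·0.027324 + 0·0.301194 = 0.2037.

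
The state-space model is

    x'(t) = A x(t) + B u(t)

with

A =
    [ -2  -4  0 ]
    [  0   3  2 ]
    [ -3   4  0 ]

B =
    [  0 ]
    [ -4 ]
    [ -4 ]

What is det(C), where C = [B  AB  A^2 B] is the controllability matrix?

-3072

AB = [[16], [-20], [-16]]
A^2B = [[48], [-92], [-128]]
Controllability matrix C = [B  AB  A^2B] = [[0, 16, 48], [-4, -20, -92], [-4, -16, -128]]
Expanding along the first row, det(C) = 0·((-20)·(-128) - (-92)·(-16)) - 16·((-4)·(-128) - (-92)·(-4)) + 48·((-4)·(-16) - (-20)·(-4)) = 0·1088 - 16·144 + 48·(-16) = -3072
Since det(C) ≠ 0, rank(C) = 3 and the system is completely controllable.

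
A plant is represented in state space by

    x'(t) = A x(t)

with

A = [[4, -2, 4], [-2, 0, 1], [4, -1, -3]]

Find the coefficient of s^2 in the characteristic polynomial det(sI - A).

Expand det(sI - A) for the 3×3 matrix.
p(s) = s^3 - s^2 - 31s - 16.
(Check: constant term = det(-A) = (-1)^3 det A = -16; coefficient of s^2 = -tr A = -1.)
The coefficient of s^2 is -1.

-1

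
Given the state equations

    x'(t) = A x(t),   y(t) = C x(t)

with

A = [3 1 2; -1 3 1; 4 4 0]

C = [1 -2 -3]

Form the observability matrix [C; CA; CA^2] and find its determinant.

CA = [[-7, -17, 0]]
CA^2 = [[-4, -58, -31]]
Observability matrix O = [C; CA; CA^2] = [[1, -2, -3], [-7, -17, 0], [-4, -58, -31]]
Expanding along the first row, det(O) = 1·((-17)·(-31) - 0·(-58)) - (-2)·((-7)·(-31) - 0·(-4)) + (-3)·((-7)·(-58) - (-17)·(-4)) = 1·527 - (-2)·217 + (-3)·338 = -53
Since det(O) ≠ 0, rank(O) = 3 and the system is completely observable.

-53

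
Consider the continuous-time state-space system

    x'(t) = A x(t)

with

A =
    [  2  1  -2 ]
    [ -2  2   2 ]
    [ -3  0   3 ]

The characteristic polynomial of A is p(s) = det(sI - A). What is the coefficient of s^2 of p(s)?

-7

Expand det(sI - A) for the 3×3 matrix.
p(s) = s^3 - 7s^2 + 12s.
(Check: constant term = det(-A) = (-1)^3 det A = 0; coefficient of s^2 = -tr A = -7.)
The coefficient of s^2 is -7.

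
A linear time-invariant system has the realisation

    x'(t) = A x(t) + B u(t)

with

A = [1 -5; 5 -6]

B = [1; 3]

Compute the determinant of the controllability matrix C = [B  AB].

AB = [[-14], [-13]]
Controllability matrix C = [B  AB] = [[1, -14], [3, -13]]
det(C) = 1·(-13) - (-14)·3 = -13 - (-42) = 29
Since det(C) ≠ 0, rank(C) = 2 and the system is completely controllable.

29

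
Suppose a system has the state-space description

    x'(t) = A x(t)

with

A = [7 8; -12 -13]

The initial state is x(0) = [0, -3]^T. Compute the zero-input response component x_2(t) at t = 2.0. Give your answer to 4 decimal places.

0.8116

det(sI - A) = s^2 - (tr A)s + det A, with tr A = 7 + (-13) = -6 and det A = 7·(-13) - 8·(-12) = -91 - (-96) = 5.
So p(s) = det(sI - A) = s^2 + 6s + 5.
Factor s^2 + 6s + 5: two numbers with sum -6 and product 5 are -1 and -5, so s^2 + 6s + 5 = (s + 1)(s + 5).
Hence p(s) = (s + 1) (s + 5), with roots -5, -1.
The eigenvalues -5, -1 are distinct and real, so A is diagonalisable and x(t) = e^{At} x(0) = V diag(e^{λ_i t}) V^{-1} x(0), where the columns of V are the eigenvectors.
λ = -5: A - (-5)I = [[12, 8], [-12, -8]]. Row 1 gives 12·v1 + 8·v2 = 0, so take v_1 = [2, -3]^T.
λ = -1: A - (-1)I = [[8, 8], [-12, -12]]. Row 1 gives 8·v1 + 8·v2 = 0, so take v_2 = [1, -1]^T.
V = [v_1 v_2] = [[2, 1], [-3, -1]] has det V = 1, so V^{-1} = adj(V)/det V = [[-1, -1], [3, 2]].
Modal coordinates z(0) = V^{-1} x(0): (-1)·0 + (-1)·(-3) = 3; 3·0 + 2·(-3) = -6; so z(0) = [3, -6]^T.
x_2(t) = Σ_i (v_i)_2 · z_i(0) · e^{λ_i t} (row 2 of V times the modal terms).
x_2(2.0) = (-3)·3·e^{-5·2.0} + (-1)·(-6)·e^{-1·2.0} = (-9)·0.000045 + 6·0.135335 = 0.8116.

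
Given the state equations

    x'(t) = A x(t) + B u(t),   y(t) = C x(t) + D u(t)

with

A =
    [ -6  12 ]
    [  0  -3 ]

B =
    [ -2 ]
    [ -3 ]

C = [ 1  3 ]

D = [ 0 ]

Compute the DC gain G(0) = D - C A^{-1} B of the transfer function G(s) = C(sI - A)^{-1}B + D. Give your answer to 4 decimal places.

-5.3333

G(0) = C(-A)^{-1}B + D = -C A^{-1} B + D.
det A = 18, so A^{-1} = (1/18)·adj(A) = [[-1/6, -2/3], [0, -1/3]]
A^{-1} B = [7/3, 1]^T
C A^{-1} B = 16/3
G(0) = D - C A^{-1} B = 0 - (16/3) = -16/3 ≈ -5.3333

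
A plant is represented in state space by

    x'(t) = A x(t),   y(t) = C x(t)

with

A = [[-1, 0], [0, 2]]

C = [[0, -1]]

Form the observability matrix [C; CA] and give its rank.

CA = [[0, -2]]
Observability matrix O = [C; CA] = [[0, -1], [0, -2]]
Every row of O is a scalar multiple of row 1 = [0, -1] (multipliers 1, 2), so the rows span a one-dimensional space.
O ≠ 0, hence rank(O) = 1.
rank(O) = 1 < n = 2, so the pair (A, C) is not completely observable.

1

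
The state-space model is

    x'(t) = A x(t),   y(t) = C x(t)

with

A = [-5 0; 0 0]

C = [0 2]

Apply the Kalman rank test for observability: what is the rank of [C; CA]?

1

CA = [[0, 0]]
Observability matrix O = [C; CA] = [[0, 2], [0, 0]]
Every row of O is a scalar multiple of row 1 = [0, 2] (multipliers 1, 0), so the rows span a one-dimensional space.
O ≠ 0, hence rank(O) = 1.
rank(O) = 1 < n = 2, so the pair (A, C) is not completely observable.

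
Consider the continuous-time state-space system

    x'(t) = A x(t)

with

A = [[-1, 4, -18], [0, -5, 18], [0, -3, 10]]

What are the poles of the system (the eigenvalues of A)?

det(sI - A) = s^3 - (tr A)s^2 + (M11 + M22 + M33)s - det A, where Mii is the 2×2 principal minor of A obtained by deleting row i and column i.
tr A = (-1) + (-5) + 10 = 4; M11 = (-5)·10 - 18·(-3) = -50 - (-54) = 4; M22 = (-1)·10 - (-18)·0 = -10 - 0 = -10; M33 = (-1)·(-5) - 4·0 = 5 - 0 = 5; sum of minors = -1.
det A = (-1)·((-5)·10 - 18·(-3)) - 4·(0·10 - 18·0) + (-18)·(0·(-3) - (-5)·0) = (-1)·4 - 4·0 + (-18)·0 = -4.
So p(s) = det(sI - A) = s^3 - 4s^2 - s + 4.
Rational-root test: any integer root divides 4. Testing small divisors, s = -1 works: p(-1) = -1 + (-4) + 1 + 4 = 0, so (s + 1) is a factor.
Dividing, p(s) = (s + 1)(s^2 - 5s + 4).
Factor s^2 - 5s + 4: two numbers with sum 5 and product 4 are 4 and 1, so s^2 - 5s + 4 = (s - 4)(s - 1).
Hence p(s) = (s - 4) (s - 1) (s + 1), with roots -1, 1, 4.
At least one eigenvalue has non-negative real part, so the system is not asymptotically stable.

-1, 1, 4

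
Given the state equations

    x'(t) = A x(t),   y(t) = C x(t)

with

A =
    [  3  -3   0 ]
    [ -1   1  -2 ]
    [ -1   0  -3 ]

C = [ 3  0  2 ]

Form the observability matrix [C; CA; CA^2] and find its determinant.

CA = [[7, -9, -6]]
CA^2 = [[36, -30, 36]]
Observability matrix O = [C; CA; CA^2] = [[3, 0, 2], [7, -9, -6], [36, -30, 36]]
Expanding along the first row, det(O) = 3·((-9)·36 - (-6)·(-30)) - 0·(7·36 - (-6)·36) + 2·(7·(-30) - (-9)·36) = 3·(-504) - 0·468 + 2·114 = -1284
Since det(O) ≠ 0, rank(O) = 3 and the system is completely observable.

-1284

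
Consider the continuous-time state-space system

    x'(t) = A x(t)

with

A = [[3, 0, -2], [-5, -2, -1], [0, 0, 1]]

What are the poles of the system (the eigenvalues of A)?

-2, 1, 3

det(sI - A) = s^3 - (tr A)s^2 + (M11 + M22 + M33)s - det A, where Mii is the 2×2 principal minor of A obtained by deleting row i and column i.
tr A = 3 + (-2) + 1 = 2; M11 = (-2)·1 - (-1)·0 = -2 - 0 = -2; M22 = 3·1 - (-2)·0 = 3 - 0 = 3; M33 = 3·(-2) - 0·(-5) = -6 - 0 = -6; sum of minors = -5.
det A = 3·((-2)·1 - (-1)·0) - 0·((-5)·1 - (-1)·0) + (-2)·((-5)·0 - (-2)·0) = 3·(-2) - 0·(-5) + (-2)·0 = -6.
So p(s) = det(sI - A) = s^3 - 2s^2 - 5s + 6.
Rational-root test: any integer root divides 6. Testing small divisors, s = 1 works: p(1) = 1 + (-2) + (-5) + 6 = 0, so (s - 1) is a factor.
Dividing, p(s) = (s - 1)(s^2 - s - 6).
Factor s^2 - s - 6: two numbers with sum 1 and product -6 are 3 and -2, so s^2 - s - 6 = (s - 3)(s + 2).
Hence p(s) = (s - 3) (s - 1) (s + 2), with roots -2, 1, 3.
At least one eigenvalue has non-negative real part, so the system is not asymptotically stable.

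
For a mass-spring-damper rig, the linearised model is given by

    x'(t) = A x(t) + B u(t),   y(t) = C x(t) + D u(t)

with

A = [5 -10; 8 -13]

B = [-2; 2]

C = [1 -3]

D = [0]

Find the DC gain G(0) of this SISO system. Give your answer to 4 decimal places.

2.1333

G(0) = C(-A)^{-1}B + D = -C A^{-1} B + D.
det A = 15, so A^{-1} = (1/15)·adj(A) = [[-13/15, 2/3], [-8/15, 1/3]]
A^{-1} B = [46/15, 26/15]^T
C A^{-1} B = -32/15
G(0) = D - C A^{-1} B = 0 - (-32/15) = 32/15 ≈ 2.1333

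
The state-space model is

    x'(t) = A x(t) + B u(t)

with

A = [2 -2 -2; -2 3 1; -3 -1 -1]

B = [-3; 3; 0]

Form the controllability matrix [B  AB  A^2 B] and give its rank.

AB = [[-12], [15], [6]]
A^2B = [[-66], [75], [15]]
Controllability matrix C = [B  AB  A^2B] = [[-3, -12, -66], [3, 15, 75], [0, 6, 15]]
det(C) = (-3)·(15·15 - 75·6) - (-12)·(3·15 - 75·0) + (-66)·(3·6 - 15·0) = (-3)·(-225) - (-12)·45 + (-66)·18 = 27 ≠ 0, so rank(C) = 3.
rank(C) = 3 = n, so the pair (A, B) is completely controllable.

3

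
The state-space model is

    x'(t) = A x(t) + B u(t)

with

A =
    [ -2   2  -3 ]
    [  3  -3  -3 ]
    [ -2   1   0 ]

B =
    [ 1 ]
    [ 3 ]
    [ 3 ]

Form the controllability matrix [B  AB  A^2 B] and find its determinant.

AB = [[-5], [-15], [1]]
A^2B = [[-23], [27], [-5]]
Controllability matrix C = [B  AB  A^2B] = [[1, -5, -23], [3, -15, 27], [3, 1, -5]]
Expanding along the first row, det(C) = 1·((-15)·(-5) - 27·1) - (-5)·(3·(-5) - 27·3) + (-23)·(3·1 - (-15)·3) = 1·48 - (-5)·(-96) + (-23)·48 = -1536
Since det(C) ≠ 0, rank(C) = 3 and the system is completely controllable.

-1536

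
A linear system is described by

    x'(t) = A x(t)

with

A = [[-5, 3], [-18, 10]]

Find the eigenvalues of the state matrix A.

1, 4

det(sI - A) = s^2 - (tr A)s + det A, with tr A = (-5) + 10 = 5 and det A = (-5)·10 - 3·(-18) = -50 - (-54) = 4.
So p(s) = det(sI - A) = s^2 - 5s + 4.
Factor s^2 - 5s + 4: two numbers with sum 5 and product 4 are 4 and 1, so s^2 - 5s + 4 = (s - 4)(s - 1).
Hence p(s) = (s - 4) (s - 1), with roots 1, 4.
At least one eigenvalue has non-negative real part, so the system is not asymptotically stable.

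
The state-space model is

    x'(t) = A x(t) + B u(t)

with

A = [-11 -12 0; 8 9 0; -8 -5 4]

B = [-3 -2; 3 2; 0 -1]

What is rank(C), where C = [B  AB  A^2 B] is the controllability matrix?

2

AB = [[-3, -2], [3, 2], [9, 2]]
A^2B = [[-3, -2], [3, 2], [45, 14]]
Controllability matrix C = [B  AB  A^2B] = [[-3, -2, -3, -2, -3, -2], [3, 2, 3, 2, 3, 2], [0, -1, 9, 2, 45, 14]]
The rows r1, r2, r3 of C are linearly dependent: r1 + r2 = 0 (check each entry), so rank(C) ≤ 2.
The 2×2 minor from rows 1, 3, columns 1, 2 is (-3)·(-1) - (-2)·0 = 3 - 0 = 3 ≠ 0, so rank(C) = 2.
rank(C) = 2 < n = 3, so the pair (A, B) is not completely controllable.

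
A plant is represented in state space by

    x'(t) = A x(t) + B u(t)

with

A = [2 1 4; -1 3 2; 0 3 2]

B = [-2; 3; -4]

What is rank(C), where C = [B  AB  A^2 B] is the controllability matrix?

AB = [[-17], [3], [1]]
A^2B = [[-27], [28], [11]]
Controllability matrix C = [B  AB  A^2B] = [[-2, -17, -27], [3, 3, 28], [-4, 1, 11]]
det(C) = (-2)·(3·11 - 28·1) - (-17)·(3·11 - 28·(-4)) + (-27)·(3·1 - 3·(-4)) = (-2)·5 - (-17)·145 + (-27)·15 = 2050 ≠ 0, so rank(C) = 3.
rank(C) = 3 = n, so the pair (A, B) is completely controllable.

3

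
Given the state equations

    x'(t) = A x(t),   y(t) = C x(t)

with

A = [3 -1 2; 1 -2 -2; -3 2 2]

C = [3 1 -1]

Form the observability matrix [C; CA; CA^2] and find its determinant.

-1721

CA = [[13, -7, 2]]
CA^2 = [[26, 5, 44]]
Observability matrix O = [C; CA; CA^2] = [[3, 1, -1], [13, -7, 2], [26, 5, 44]]
Expanding along the first row, det(O) = 3·((-7)·44 - 2·5) - 1·(13·44 - 2·26) + (-1)·(13·5 - (-7)·26) = 3·(-318) - 1·520 + (-1)·247 = -1721
Since det(O) ≠ 0, rank(O) = 3 and the system is completely observable.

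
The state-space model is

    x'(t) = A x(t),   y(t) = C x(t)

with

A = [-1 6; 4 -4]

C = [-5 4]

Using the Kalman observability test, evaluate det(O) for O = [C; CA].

CA = [[21, -46]]
Observability matrix O = [C; CA] = [[-5, 4], [21, -46]]
det(O) = (-5)·(-46) - 4·21 = 230 - 84 = 146
Since det(O) ≠ 0, rank(O) = 2 and the system is completely observable.

146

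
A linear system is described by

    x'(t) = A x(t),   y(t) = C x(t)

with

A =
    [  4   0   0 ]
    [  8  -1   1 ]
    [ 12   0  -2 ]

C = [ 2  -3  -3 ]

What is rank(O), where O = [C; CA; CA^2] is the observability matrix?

2

CA = [[-52, 3, 3]]
CA^2 = [[-148, -3, -3]]
Observability matrix O = [C; CA; CA^2] = [[2, -3, -3], [-52, 3, 3], [-148, -3, -3]]
The columns c1, c2, c3 of O are linearly dependent: -c2 + c3 = 0 (check each entry), so rank(O) ≤ 2.
The 2×2 minor from rows 1, 2, columns 1, 2 is 2·3 - (-3)·(-52) = 6 - 156 = -150 ≠ 0, so rank(O) = 2.
rank(O) = 2 < n = 3, so the pair (A, C) is not completely observable.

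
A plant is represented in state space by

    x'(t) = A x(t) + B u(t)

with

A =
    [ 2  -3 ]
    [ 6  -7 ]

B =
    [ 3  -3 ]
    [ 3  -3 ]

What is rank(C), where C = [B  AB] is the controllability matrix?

AB = [[-3, 3], [-3, 3]]
Controllability matrix C = [B  AB] = [[3, -3, -3, 3], [3, -3, -3, 3]]
Every column of C is a scalar multiple of column 1 = [3, 3] (multipliers 1, -1, -1, 1), so the columns span a one-dimensional space.
C ≠ 0, hence rank(C) = 1.
rank(C) = 1 < n = 2, so the pair (A, B) is not completely controllable.

1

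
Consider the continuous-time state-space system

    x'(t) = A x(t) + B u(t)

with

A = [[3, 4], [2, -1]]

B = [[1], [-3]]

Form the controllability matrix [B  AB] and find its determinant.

AB = [[-9], [5]]
Controllability matrix C = [B  AB] = [[1, -9], [-3, 5]]
det(C) = 1·5 - (-9)·(-3) = 5 - 27 = -22
Since det(C) ≠ 0, rank(C) = 2 and the system is completely controllable.

-22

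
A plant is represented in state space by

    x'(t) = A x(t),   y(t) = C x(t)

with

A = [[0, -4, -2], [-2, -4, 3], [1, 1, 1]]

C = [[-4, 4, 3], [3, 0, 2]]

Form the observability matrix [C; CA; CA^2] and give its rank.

3

CA = [[-5, 3, 23], [2, -10, -4]]
CA^2 = [[17, 31, 42], [16, 28, -38]]
Observability matrix O = [C; CA; CA^2] = [[-4, 4, 3], [3, 0, 2], [-5, 3, 23], [2, -10, -4], [17, 31, 42], [16, 28, -38]]
Take the 3×3 submatrix of O formed by rows 1, 2, 3: [[-4, 4, 3], [3, 0, 2], [-5, 3, 23]]. Its determinant is (-4)·(0·23 - 2·3) - 4·(3·23 - 2·(-5)) + 3·(3·3 - 0·(-5)) = (-4)·(-6) - 4·79 + 3·9 = -265 ≠ 0.
So rank(O) ≥ 3; since O has 3 columns, rank(O) = 3.
rank(O) = 3 = n, so the pair (A, C) is completely observable.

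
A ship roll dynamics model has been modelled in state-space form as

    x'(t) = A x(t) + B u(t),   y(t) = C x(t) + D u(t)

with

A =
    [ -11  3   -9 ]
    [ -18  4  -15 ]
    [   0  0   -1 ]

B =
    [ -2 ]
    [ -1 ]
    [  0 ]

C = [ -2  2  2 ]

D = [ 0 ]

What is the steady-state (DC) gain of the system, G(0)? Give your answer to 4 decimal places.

4.0000

G(0) = C(-A)^{-1}B + D = -C A^{-1} B + D.
det A = -10, so A^{-1} = (1/-10)·adj(A) = [[2/5, -3/10, 9/10], [9/5, -11/10, 3/10], [0, 0, -1]]
A^{-1} B = [-1/2, -5/2, 0]^T
C A^{-1} B = -4
G(0) = D - C A^{-1} B = 0 - (-4) = 4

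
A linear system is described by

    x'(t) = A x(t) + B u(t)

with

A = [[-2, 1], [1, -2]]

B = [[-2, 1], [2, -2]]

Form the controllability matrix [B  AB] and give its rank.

2

AB = [[6, -4], [-6, 5]]
Controllability matrix C = [B  AB] = [[-2, 1, 6, -4], [2, -2, -6, 5]]
Take the 2×2 submatrix of C formed by columns 1, 2: [[-2, 1], [2, -2]]. Its determinant is (-2)·(-2) - 1·2 = 4 - 2 = 2 ≠ 0.
So rank(C) ≥ 2; since C has 2 rows, rank(C) = 2.
rank(C) = 2 = n, so the pair (A, B) is completely controllable.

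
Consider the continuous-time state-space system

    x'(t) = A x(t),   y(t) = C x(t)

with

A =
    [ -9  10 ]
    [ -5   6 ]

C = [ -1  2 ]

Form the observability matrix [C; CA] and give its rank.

1

CA = [[-1, 2]]
Observability matrix O = [C; CA] = [[-1, 2], [-1, 2]]
Every row of O is a scalar multiple of row 1 = [-1, 2] (multipliers 1, 1), so the rows span a one-dimensional space.
O ≠ 0, hence rank(O) = 1.
rank(O) = 1 < n = 2, so the pair (A, C) is not completely observable.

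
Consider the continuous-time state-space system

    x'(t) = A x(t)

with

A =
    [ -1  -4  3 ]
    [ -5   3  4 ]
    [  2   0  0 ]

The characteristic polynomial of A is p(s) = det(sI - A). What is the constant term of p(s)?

Expand det(sI - A) for the 3×3 matrix.
p(s) = s^3 - 2s^2 - 29s + 50.
(Check: constant term = det(-A) = (-1)^3 det A = 50; coefficient of s^2 = -tr A = -2.)
The constant term is 50.

50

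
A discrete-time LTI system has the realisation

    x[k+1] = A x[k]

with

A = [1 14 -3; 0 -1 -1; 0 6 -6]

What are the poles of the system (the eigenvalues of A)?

det(zI - A) = z^3 - (tr A)z^2 + (M11 + M22 + M33)z - det A, where Mii is the 2×2 principal minor of A obtained by deleting row i and column i.
tr A = 1 + (-1) + (-6) = -6; M11 = (-1)·(-6) - (-1)·6 = 6 - (-6) = 12; M22 = 1·(-6) - (-3)·0 = -6 - 0 = -6; M33 = 1·(-1) - 14·0 = -1 - 0 = -1; sum of minors = 5.
det A = 1·((-1)·(-6) - (-1)·6) - 14·(0·(-6) - (-1)·0) + (-3)·(0·6 - (-1)·0) = 1·12 - 14·0 + (-3)·0 = 12.
So p(z) = det(zI - A) = z^3 + 6z^2 + 5z - 12.
Rational-root test: any integer root divides -12. Testing small divisors, z = 1 works: p(1) = 1 + 6 + 5 + (-12) = 0, so (z - 1) is a factor.
Dividing, p(z) = (z - 1)(z^2 + 7z + 12).
Factor z^2 + 7z + 12: two numbers with sum -7 and product 12 are -3 and -4, so z^2 + 7z + 12 = (z + 3)(z + 4).
Hence p(z) = (z - 1) (z + 3) (z + 4), with roots -4, -3, 1.

-4, -3, 1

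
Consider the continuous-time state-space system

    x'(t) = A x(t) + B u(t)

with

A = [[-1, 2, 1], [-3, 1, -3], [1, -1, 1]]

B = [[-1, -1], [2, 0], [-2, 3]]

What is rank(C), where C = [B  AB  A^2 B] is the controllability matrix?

AB = [[3, 4], [11, -6], [-5, 2]]
A^2B = [[14, -14], [17, -24], [-13, 12]]
Controllability matrix C = [B  AB  A^2B] = [[-1, -1, 3, 4, 14, -14], [2, 0, 11, -6, 17, -24], [-2, 3, -5, 2, -13, 12]]
Take the 3×3 submatrix of C formed by columns 1, 2, 3: [[-1, -1, 3], [2, 0, 11], [-2, 3, -5]]. Its determinant is (-1)·(0·(-5) - 11·3) - (-1)·(2·(-5) - 11·(-2)) + 3·(2·3 - 0·(-2)) = (-1)·(-33) - (-1)·12 + 3·6 = 63 ≠ 0.
So rank(C) ≥ 3; since C has 3 rows, rank(C) = 3.
rank(C) = 3 = n, so the pair (A, B) is completely controllable.

3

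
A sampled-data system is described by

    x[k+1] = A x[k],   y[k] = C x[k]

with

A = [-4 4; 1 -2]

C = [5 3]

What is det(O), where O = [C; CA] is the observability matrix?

121

CA = [[-17, 14]]
Observability matrix O = [C; CA] = [[5, 3], [-17, 14]]
det(O) = 5·14 - 3·(-17) = 70 - (-51) = 121
Since det(O) ≠ 0, rank(O) = 2 and the system is completely observable.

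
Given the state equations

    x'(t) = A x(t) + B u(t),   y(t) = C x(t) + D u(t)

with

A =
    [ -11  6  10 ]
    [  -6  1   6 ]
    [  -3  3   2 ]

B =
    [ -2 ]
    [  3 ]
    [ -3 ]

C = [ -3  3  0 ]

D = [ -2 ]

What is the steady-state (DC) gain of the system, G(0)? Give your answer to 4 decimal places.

G(0) = C(-A)^{-1}B + D = -C A^{-1} B + D.
det A = -10, so A^{-1} = (1/-10)·adj(A) = [[8/5, -9/5, -13/5], [3/5, -4/5, -3/5], [3/2, -3/2, -5/2]]
A^{-1} B = [-4/5, -9/5, 0]^T
C A^{-1} B = -3
G(0) = D - C A^{-1} B = -2 - (-3) = 1

1.0000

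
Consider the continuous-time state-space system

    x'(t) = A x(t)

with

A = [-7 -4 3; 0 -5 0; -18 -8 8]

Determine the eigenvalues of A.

-5, -1, 2

det(sI - A) = s^3 - (tr A)s^2 + (M11 + M22 + M33)s - det A, where Mii is the 2×2 principal minor of A obtained by deleting row i and column i.
tr A = (-7) + (-5) + 8 = -4; M11 = (-5)·8 - 0·(-8) = -40 - 0 = -40; M22 = (-7)·8 - 3·(-18) = -56 - (-54) = -2; M33 = (-7)·(-5) - (-4)·0 = 35 - 0 = 35; sum of minors = -7.
det A = (-7)·((-5)·8 - 0·(-8)) - (-4)·(0·8 - 0·(-18)) + 3·(0·(-8) - (-5)·(-18)) = (-7)·(-40) - (-4)·0 + 3·(-90) = 10.
So p(s) = det(sI - A) = s^3 + 4s^2 - 7s - 10.
Rational-root test: any integer root divides -10. Testing small divisors, s = -1 works: p(-1) = -1 + 4 + 7 + (-10) = 0, so (s + 1) is a factor.
Dividing, p(s) = (s + 1)(s^2 + 3s - 10).
Factor s^2 + 3s - 10: two numbers with sum -3 and product -10 are 2 and -5, so s^2 + 3s - 10 = (s - 2)(s + 5).
Hence p(s) = (s - 2) (s + 1) (s + 5), with roots -5, -1, 2.
At least one eigenvalue has non-negative real part, so the system is not asymptotically stable.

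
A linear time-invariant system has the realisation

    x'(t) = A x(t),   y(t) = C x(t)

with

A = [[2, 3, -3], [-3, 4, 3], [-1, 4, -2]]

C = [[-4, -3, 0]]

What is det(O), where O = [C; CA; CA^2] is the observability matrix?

CA = [[1, -24, 3]]
CA^2 = [[71, -81, -81]]
Observability matrix O = [C; CA; CA^2] = [[-4, -3, 0], [1, -24, 3], [71, -81, -81]]
Expanding along the first row, det(O) = (-4)·((-24)·(-81) - 3·(-81)) - (-3)·(1·(-81) - 3·71) + 0·(1·(-81) - (-24)·71) = (-4)·2187 - (-3)·(-294) + 0·1623 = -9630
Since det(O) ≠ 0, rank(O) = 3 and the system is completely observable.

-9630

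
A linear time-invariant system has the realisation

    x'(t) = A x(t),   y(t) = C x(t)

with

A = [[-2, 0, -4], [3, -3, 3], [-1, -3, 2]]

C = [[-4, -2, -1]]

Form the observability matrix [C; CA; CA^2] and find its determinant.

-2500

CA = [[3, 9, 8]]
CA^2 = [[13, -51, 31]]
Observability matrix O = [C; CA; CA^2] = [[-4, -2, -1], [3, 9, 8], [13, -51, 31]]
Expanding along the first row, det(O) = (-4)·(9·31 - 8·(-51)) - (-2)·(3·31 - 8·13) + (-1)·(3·(-51) - 9·13) = (-4)·687 - (-2)·(-11) + (-1)·(-270) = -2500
Since det(O) ≠ 0, rank(O) = 3 and the system is completely observable.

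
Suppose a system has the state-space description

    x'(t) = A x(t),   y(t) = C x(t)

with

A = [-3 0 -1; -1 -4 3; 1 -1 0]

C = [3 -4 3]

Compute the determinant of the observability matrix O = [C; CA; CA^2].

-634

CA = [[-2, 13, -15]]
CA^2 = [[-22, -37, 41]]
Observability matrix O = [C; CA; CA^2] = [[3, -4, 3], [-2, 13, -15], [-22, -37, 41]]
Expanding along the first row, det(O) = 3·(13·41 - (-15)·(-37)) - (-4)·((-2)·41 - (-15)·(-22)) + 3·((-2)·(-37) - 13·(-22)) = 3·(-22) - (-4)·(-412) + 3·360 = -634
Since det(O) ≠ 0, rank(O) = 3 and the system is completely observable.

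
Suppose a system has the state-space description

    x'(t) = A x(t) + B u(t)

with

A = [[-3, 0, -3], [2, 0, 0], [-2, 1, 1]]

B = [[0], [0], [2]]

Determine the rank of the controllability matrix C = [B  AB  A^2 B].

AB = [[-6], [0], [2]]
A^2B = [[12], [-12], [14]]
Controllability matrix C = [B  AB  A^2B] = [[0, -6, 12], [0, 0, -12], [2, 2, 14]]
det(C) = 0·(0·14 - (-12)·2) - (-6)·(0·14 - (-12)·2) + 12·(0·2 - 0·2) = 0·24 - (-6)·24 + 12·0 = 144 ≠ 0, so rank(C) = 3.
rank(C) = 3 = n, so the pair (A, B) is completely controllable.

3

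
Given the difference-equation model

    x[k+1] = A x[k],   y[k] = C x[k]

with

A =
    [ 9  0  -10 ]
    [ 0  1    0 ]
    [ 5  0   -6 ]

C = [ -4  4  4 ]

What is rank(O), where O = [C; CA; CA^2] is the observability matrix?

2

CA = [[-16, 4, 16]]
CA^2 = [[-64, 4, 64]]
Observability matrix O = [C; CA; CA^2] = [[-4, 4, 4], [-16, 4, 16], [-64, 4, 64]]
The columns c1, c2, c3 of O are linearly dependent: c1 + c3 = 0 (check each entry), so rank(O) ≤ 2.
The 2×2 minor from rows 1, 2, columns 1, 2 is (-4)·4 - 4·(-16) = -16 - (-64) = 48 ≠ 0, so rank(O) = 2.
rank(O) = 2 < n = 3, so the pair (A, C) is not completely observable.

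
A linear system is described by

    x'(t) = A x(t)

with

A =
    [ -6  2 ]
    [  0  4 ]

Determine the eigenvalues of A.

det(sI - A) = s^2 - (tr A)s + det A, with tr A = (-6) + 4 = -2 and det A = (-6)·4 - 2·0 = -24 - 0 = -24.
So p(s) = det(sI - A) = s^2 + 2s - 24.
Factor s^2 + 2s - 24: two numbers with sum -2 and product -24 are 4 and -6, so s^2 + 2s - 24 = (s - 4)(s + 6).
Hence p(s) = (s - 4) (s + 6), with roots -6, 4.
At least one eigenvalue has non-negative real part, so the system is not asymptotically stable.

-6, 4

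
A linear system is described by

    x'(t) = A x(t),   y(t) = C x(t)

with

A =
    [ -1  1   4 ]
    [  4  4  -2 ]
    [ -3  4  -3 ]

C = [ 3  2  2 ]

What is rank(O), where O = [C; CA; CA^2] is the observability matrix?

CA = [[-1, 19, 2]]
CA^2 = [[71, 83, -48]]
Observability matrix O = [C; CA; CA^2] = [[3, 2, 2], [-1, 19, 2], [71, 83, -48]]
det(O) = 3·(19·(-48) - 2·83) - 2·((-1)·(-48) - 2·71) + 2·((-1)·83 - 19·71) = 3·(-1078) - 2·(-94) + 2·(-1432) = -5910 ≠ 0, so rank(O) = 3.
rank(O) = 3 = n, so the pair (A, C) is completely observable.

3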